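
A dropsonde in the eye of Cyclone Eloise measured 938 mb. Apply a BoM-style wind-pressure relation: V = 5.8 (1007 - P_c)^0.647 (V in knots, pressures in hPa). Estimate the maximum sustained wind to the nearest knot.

ΔP = 1007 − 938 = 69 mb.
69^0.647 ≈ 15.479.
V ≈ 5.8 × 15.479 ≈ 89.8 kt.

90 kt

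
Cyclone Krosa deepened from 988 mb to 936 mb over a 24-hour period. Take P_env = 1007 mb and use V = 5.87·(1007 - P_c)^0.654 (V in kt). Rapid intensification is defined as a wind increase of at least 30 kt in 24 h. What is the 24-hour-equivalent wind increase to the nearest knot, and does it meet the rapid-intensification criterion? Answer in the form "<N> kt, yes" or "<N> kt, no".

V₁: ΔP = 19, V ≈ 5.87 × 19^0.654 ≈ 40.27 kt.
V₂: ΔP = 71, V ≈ 5.87 × 71^0.654 ≈ 95.36 kt.
ΔV over 24 h = 55.09 kt → 24 h equivalent = 55.09 × 24/24 ≈ 55.09 kt.
55 kt ≥ 30 kt ⇒ rapid intensification.

55 kt, yes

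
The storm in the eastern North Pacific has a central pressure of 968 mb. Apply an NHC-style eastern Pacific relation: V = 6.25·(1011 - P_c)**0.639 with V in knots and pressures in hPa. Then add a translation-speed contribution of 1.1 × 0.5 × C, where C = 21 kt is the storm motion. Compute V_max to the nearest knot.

ΔP = 1011 − 968 = 43 mb.
43^0.639 ≈ 11.061.
V ≈ 6.25 × 11.061 ≈ 69.1 kt.
Translation term: 1.1 × 0.5 × 21 = 11.55 kt.
Corrected V ≈ 80.65 kt → 81 kt.

81 kt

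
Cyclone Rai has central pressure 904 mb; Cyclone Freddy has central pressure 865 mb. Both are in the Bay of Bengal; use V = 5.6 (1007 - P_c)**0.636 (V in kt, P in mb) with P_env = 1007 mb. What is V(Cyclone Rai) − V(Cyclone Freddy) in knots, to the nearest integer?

Cyclone Rai: ΔP = 103; V ≈ 5.6 × 103^0.636 ≈ 106.75 kt.
Cyclone Freddy: ΔP = 142; V ≈ 5.6 × 142^0.636 ≈ 130.93 kt.
Difference ≈ 106.75 − 130.93 = -24.18 → -24 kt.

-24 kt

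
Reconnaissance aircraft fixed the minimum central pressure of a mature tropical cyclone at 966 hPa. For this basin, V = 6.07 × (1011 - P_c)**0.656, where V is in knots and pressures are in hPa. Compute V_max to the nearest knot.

74 kt

ΔP = 1011 − 966 = 45 hPa.
45^0.656 ≈ 12.148.
V ≈ 6.07 × 12.148 ≈ 73.7 kt.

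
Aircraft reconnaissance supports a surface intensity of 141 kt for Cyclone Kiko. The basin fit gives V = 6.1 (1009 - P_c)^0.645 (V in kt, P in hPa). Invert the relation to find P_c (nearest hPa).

ΔP = (V / 6.1)^(1/0.645) = (141/6.1)^1.550.
141/6.1 = 23.115; 23.115^1.550 ≈ 130.18 hPa.
P_c = 1009 − 130.18 = 878.82 ≈ 879 hPa.

879 hPa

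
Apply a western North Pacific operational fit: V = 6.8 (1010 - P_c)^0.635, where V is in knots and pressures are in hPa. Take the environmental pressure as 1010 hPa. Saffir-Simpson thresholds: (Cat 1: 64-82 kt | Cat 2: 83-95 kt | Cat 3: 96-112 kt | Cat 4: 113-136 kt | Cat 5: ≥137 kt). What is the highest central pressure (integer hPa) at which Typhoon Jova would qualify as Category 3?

945 hPa

Category 3 begins at V = 96 kt.
Required ΔP = (96/6.8)^(1/0.635) = 14.118^1.575 ≈ 64.66 hPa.
P_c ≤ 1010 − 64.66 = 945.34, so the highest integer P_c is 945 hPa.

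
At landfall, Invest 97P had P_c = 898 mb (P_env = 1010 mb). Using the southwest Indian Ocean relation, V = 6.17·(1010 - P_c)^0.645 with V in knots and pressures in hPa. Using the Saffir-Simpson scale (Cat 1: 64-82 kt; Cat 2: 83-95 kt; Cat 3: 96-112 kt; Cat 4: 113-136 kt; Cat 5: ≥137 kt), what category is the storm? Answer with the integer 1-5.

ΔP = 1010 − 898 = 112 mb.
V ≈ 6.17 × 112^0.645 = 6.17 × 20.98 ≈ 129 kt.
129 kt falls in the Category 4 band.

4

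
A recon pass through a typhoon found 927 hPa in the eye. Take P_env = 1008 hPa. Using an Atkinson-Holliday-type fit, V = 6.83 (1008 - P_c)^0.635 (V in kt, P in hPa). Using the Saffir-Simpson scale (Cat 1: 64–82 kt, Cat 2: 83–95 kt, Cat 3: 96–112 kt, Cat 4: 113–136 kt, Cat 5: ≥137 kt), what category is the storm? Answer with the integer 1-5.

3

ΔP = 1008 − 927 = 81 hPa.
V ≈ 6.83 × 81^0.635 = 6.83 × 16.29 ≈ 111 kt.
111 kt falls in the Category 3 band.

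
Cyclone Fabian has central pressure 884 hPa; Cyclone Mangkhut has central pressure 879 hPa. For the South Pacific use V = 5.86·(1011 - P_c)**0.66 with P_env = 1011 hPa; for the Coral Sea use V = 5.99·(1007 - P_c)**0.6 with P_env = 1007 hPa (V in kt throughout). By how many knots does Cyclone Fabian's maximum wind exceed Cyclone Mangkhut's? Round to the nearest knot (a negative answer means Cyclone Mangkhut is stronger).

33 kt

Cyclone Fabian: ΔP = 127; V ≈ 5.86 × 127^0.66 ≈ 143.35 kt.
Cyclone Mangkhut: ΔP = 128; V ≈ 5.99 × 128^0.6 ≈ 110.09 kt.
Difference ≈ 143.35 − 110.09 = 33.26 → 33 kt.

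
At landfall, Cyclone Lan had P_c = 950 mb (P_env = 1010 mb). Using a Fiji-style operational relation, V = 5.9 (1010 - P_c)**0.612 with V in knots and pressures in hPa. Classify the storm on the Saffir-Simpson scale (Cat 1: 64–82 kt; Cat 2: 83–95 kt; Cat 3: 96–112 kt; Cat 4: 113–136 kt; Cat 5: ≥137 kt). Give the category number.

ΔP = 1010 − 950 = 60 mb.
V ≈ 5.9 × 60^0.612 = 5.9 × 12.25 ≈ 72 kt.
72 kt falls in the Category 1 band.

1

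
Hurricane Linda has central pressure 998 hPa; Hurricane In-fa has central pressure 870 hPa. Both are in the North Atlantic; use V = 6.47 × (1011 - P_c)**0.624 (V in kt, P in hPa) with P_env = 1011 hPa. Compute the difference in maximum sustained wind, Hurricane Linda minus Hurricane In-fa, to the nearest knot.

Hurricane Linda: ΔP = 13; V ≈ 6.47 × 13^0.624 ≈ 32.06 kt.
Hurricane In-fa: ΔP = 141; V ≈ 6.47 × 141^0.624 ≈ 141.91 kt.
Difference ≈ 32.06 − 141.91 = -109.85 → -110 kt.

-110 kt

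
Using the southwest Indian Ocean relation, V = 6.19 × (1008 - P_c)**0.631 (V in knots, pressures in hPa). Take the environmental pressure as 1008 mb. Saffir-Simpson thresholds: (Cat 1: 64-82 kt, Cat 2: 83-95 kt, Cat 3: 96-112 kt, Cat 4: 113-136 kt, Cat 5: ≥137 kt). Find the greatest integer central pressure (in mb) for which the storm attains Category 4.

908 mb

Category 4 begins at V = 113 kt.
Required ΔP = (113/6.19)^(1/0.631) = 18.255^1.585 ≈ 99.78 mb.
P_c ≤ 1008 − 99.78 = 908.22, so the highest integer P_c is 908 mb.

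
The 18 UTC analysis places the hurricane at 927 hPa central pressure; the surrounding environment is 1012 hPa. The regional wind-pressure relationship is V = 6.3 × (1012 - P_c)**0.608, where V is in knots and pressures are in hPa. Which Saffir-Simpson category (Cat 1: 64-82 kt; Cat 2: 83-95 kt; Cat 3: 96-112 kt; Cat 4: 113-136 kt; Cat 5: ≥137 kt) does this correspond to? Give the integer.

2

ΔP = 1012 − 927 = 85 hPa.
V ≈ 6.3 × 85^0.608 = 6.3 × 14.90 ≈ 94 kt.
94 kt falls in the Category 2 band.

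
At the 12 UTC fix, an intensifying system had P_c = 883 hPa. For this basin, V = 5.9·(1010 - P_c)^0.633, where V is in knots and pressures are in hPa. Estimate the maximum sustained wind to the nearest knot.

127 kt

ΔP = 1010 − 883 = 127 hPa.
127^0.633 ≈ 21.464.
V ≈ 5.9 × 21.464 ≈ 126.6 kt.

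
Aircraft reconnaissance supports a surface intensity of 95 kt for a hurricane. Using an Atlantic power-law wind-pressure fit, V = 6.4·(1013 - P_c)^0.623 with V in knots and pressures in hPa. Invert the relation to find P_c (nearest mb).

937 mb

ΔP = (V / 6.4)^(1/0.623) = (95/6.4)^1.605.
95/6.4 = 14.844; 14.844^1.605 ≈ 75.94 mb.
P_c = 1013 − 75.94 = 937.06 ≈ 937 mb.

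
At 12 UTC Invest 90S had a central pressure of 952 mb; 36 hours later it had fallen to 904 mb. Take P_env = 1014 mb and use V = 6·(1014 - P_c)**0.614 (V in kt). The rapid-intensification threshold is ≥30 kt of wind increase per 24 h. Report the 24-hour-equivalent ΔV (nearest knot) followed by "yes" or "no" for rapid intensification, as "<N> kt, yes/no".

21 kt, no

V₁: ΔP = 62, V ≈ 6 × 62^0.614 ≈ 75.63 kt.
V₂: ΔP = 110, V ≈ 6 × 110^0.614 ≈ 107.54 kt.
ΔV over 36 h = 31.91 kt → 24 h equivalent = 31.91 × 24/36 ≈ 21.27 kt.
21 kt < 30 kt ⇒ not rapid intensification.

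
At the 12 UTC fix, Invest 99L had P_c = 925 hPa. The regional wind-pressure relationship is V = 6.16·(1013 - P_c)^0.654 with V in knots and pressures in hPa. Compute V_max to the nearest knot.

ΔP = 1013 − 925 = 88 hPa.
88^0.654 ≈ 18.694.
V ≈ 6.16 × 18.694 ≈ 115.2 kt.

115 kt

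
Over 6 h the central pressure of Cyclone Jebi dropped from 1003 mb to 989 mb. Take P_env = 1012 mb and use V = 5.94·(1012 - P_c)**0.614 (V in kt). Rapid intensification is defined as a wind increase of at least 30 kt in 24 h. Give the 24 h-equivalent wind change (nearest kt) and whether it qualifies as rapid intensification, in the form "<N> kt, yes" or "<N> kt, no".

71 kt, yes

V₁: ΔP = 9, V ≈ 5.94 × 9^0.614 ≈ 22.89 kt.
V₂: ΔP = 23, V ≈ 5.94 × 23^0.614 ≈ 40.73 kt.
ΔV over 6 h = 17.84 kt → 24 h equivalent = 17.84 × 24/6 ≈ 71.36 kt.
71 kt ≥ 30 kt ⇒ rapid intensification.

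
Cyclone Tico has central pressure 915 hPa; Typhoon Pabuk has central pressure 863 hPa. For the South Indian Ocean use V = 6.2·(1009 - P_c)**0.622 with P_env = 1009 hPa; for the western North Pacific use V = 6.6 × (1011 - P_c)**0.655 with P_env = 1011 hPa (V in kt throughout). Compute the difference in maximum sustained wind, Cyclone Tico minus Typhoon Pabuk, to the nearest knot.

-70 kt

Cyclone Tico: ΔP = 94; V ≈ 6.2 × 94^0.622 ≈ 104.64 kt.
Typhoon Pabuk: ΔP = 148; V ≈ 6.6 × 148^0.655 ≈ 174.21 kt.
Difference ≈ 104.64 − 174.21 = -69.57 → -70 kt.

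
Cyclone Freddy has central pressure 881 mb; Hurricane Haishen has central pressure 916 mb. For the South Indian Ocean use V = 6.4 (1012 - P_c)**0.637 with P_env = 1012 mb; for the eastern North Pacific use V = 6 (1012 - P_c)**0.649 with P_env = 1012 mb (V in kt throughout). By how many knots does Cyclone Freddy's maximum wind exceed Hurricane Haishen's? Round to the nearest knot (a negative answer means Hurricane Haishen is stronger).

27 kt

Cyclone Freddy: ΔP = 131; V ≈ 6.4 × 131^0.637 ≈ 142.85 kt.
Hurricane Haishen: ΔP = 96; V ≈ 6 × 96^0.649 ≈ 116.05 kt.
Difference ≈ 142.85 − 116.05 = 26.80 → 27 kt.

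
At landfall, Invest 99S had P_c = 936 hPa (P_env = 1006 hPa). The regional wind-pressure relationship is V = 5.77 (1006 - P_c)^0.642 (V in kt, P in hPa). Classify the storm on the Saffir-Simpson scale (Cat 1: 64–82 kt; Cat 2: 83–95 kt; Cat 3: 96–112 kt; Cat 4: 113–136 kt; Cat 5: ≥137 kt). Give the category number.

2

ΔP = 1006 − 936 = 70 hPa.
V ≈ 5.77 × 70^0.642 = 5.77 × 15.30 ≈ 88 kt.
88 kt falls in the Category 2 band.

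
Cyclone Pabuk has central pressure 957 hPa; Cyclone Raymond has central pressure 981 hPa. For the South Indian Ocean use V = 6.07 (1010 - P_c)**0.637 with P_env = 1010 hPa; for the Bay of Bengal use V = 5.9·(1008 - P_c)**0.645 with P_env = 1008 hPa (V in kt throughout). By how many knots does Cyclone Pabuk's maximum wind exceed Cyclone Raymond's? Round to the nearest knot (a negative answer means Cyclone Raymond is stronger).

27 kt

Cyclone Pabuk: ΔP = 53; V ≈ 6.07 × 53^0.637 ≈ 76.13 kt.
Cyclone Raymond: ΔP = 27; V ≈ 5.9 × 27^0.645 ≈ 49.44 kt.
Difference ≈ 76.13 − 49.44 = 26.69 → 27 kt.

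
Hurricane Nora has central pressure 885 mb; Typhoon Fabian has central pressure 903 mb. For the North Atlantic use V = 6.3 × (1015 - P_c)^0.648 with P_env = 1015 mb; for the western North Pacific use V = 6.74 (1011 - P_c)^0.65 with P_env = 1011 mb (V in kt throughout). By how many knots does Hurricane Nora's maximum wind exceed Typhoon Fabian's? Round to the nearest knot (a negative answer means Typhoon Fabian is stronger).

6 kt

Hurricane Nora: ΔP = 130; V ≈ 6.3 × 130^0.648 ≈ 147.63 kt.
Typhoon Fabian: ΔP = 108; V ≈ 6.74 × 108^0.65 ≈ 141.38 kt.
Difference ≈ 147.63 − 141.38 = 6.25 → 6 kt.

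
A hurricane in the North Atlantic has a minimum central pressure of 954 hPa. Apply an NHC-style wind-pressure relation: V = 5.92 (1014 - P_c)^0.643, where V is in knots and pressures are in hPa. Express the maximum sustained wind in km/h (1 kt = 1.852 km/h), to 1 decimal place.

ΔP = 1014 − 954 = 60 hPa.
V ≈ 5.92 × 60^0.643 = 5.92 × 13.911 ≈ 82.352 kt.
82.352 × 1.852 ≈ 152.52 km/h → 152.5 km/h.

152.5 km/h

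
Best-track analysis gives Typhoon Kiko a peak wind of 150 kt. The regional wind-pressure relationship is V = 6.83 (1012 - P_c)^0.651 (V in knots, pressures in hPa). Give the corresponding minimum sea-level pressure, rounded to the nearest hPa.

897 hPa

ΔP = (V / 6.83)^(1/0.651) = (150/6.83)^1.536.
150/6.83 = 21.962; 21.962^1.536 ≈ 115.06 hPa.
P_c = 1012 − 115.06 = 896.94 ≈ 897 hPa.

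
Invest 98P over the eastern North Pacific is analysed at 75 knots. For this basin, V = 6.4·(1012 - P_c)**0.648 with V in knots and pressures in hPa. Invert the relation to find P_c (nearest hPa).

ΔP = (V / 6.4)^(1/0.648) = (75/6.4)^1.543.
75/6.4 = 11.719; 11.719^1.543 ≈ 44.62 hPa.
P_c = 1012 − 44.62 = 967.38 ≈ 967 hPa.

967 hPa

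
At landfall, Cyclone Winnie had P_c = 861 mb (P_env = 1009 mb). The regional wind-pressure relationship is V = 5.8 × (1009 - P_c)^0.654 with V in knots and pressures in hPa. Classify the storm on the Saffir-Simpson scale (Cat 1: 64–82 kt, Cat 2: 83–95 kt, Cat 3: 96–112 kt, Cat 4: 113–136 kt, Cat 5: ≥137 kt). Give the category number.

5

ΔP = 1009 − 861 = 148 mb.
V ≈ 5.8 × 148^0.654 = 5.8 × 26.26 ≈ 152 kt.
152 kt falls in the Category 5 band.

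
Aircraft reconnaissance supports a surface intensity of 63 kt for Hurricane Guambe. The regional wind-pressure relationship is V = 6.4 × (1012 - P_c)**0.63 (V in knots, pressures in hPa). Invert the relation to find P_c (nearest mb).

974 mb

ΔP = (V / 6.4)^(1/0.63) = (63/6.4)^1.587.
63/6.4 = 9.844; 9.844^1.587 ≈ 37.71 mb.
P_c = 1012 − 37.71 = 974.29 ≈ 974 mb.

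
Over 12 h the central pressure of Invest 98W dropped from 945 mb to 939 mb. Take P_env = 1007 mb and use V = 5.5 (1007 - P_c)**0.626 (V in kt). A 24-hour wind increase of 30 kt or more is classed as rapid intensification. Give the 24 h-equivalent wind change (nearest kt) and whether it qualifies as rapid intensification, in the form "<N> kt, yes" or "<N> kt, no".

V₁: ΔP = 62, V ≈ 5.5 × 62^0.626 ≈ 72.85 kt.
V₂: ΔP = 68, V ≈ 5.5 × 68^0.626 ≈ 77.18 kt.
ΔV over 12 h = 4.33 kt → 24 h equivalent = 4.33 × 24/12 ≈ 8.66 kt.
9 kt < 30 kt ⇒ not rapid intensification.

9 kt, no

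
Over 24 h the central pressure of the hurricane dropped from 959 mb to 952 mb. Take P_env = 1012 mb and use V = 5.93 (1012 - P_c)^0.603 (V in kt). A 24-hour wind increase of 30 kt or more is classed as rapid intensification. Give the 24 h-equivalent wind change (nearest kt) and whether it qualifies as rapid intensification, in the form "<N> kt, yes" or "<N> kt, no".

V₁: ΔP = 53, V ≈ 5.93 × 53^0.603 ≈ 64.98 kt.
V₂: ΔP = 60, V ≈ 5.93 × 60^0.603 ≈ 70.03 kt.
ΔV over 24 h = 5.05 kt → 24 h equivalent = 5.05 × 24/24 ≈ 5.05 kt.
5 kt < 30 kt ⇒ not rapid intensification.

5 kt, no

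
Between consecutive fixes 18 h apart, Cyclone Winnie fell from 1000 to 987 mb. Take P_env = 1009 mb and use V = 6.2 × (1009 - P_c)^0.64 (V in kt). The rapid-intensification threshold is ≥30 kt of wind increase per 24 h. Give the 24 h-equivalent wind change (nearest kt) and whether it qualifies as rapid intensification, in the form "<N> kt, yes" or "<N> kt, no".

V₁: ΔP = 9, V ≈ 6.2 × 9^0.64 ≈ 25.30 kt.
V₂: ΔP = 22, V ≈ 6.2 × 22^0.64 ≈ 44.83 kt.
ΔV over 18 h = 19.53 kt → 24 h equivalent = 19.53 × 24/18 ≈ 26.04 kt.
26 kt < 30 kt ⇒ not rapid intensification.

26 kt, no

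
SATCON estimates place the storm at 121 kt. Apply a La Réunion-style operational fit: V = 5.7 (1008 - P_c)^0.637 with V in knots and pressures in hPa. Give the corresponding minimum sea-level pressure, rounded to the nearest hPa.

887 hPa

ΔP = (V / 5.7)^(1/0.637) = (121/5.7)^1.570.
121/5.7 = 21.228; 21.228^1.570 ≈ 121.08 hPa.
P_c = 1008 − 121.08 = 886.92 ≈ 887 hPa.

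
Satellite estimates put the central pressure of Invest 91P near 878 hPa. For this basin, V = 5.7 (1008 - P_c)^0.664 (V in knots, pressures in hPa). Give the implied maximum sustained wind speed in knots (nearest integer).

144 kt

ΔP = 1008 − 878 = 130 hPa.
130^0.664 ≈ 25.331.
V ≈ 5.7 × 25.331 ≈ 144.4 kt.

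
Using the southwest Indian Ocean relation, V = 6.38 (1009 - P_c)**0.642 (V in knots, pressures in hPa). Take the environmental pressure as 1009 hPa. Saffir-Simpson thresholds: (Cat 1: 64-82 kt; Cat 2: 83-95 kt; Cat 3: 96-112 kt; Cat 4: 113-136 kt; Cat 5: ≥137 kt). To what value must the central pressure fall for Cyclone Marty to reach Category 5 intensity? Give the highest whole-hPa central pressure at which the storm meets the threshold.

890 hPa

Category 5 begins at V = 137 kt.
Required ΔP = (137/6.38)^(1/0.642) = 21.473^1.558 ≈ 118.74 hPa.
P_c ≤ 1009 − 118.74 = 890.26, so the highest integer P_c is 890 hPa.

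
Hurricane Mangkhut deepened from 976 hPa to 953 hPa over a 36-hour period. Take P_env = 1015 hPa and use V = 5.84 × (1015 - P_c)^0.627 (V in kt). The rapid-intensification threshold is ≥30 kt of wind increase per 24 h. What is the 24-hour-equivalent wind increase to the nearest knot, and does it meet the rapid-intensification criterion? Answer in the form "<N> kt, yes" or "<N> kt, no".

13 kt, no

V₁: ΔP = 39, V ≈ 5.84 × 39^0.627 ≈ 58.08 kt.
V₂: ΔP = 62, V ≈ 5.84 × 62^0.627 ≈ 77.67 kt.
ΔV over 36 h = 19.59 kt → 24 h equivalent = 19.59 × 24/36 ≈ 13.06 kt.
13 kt < 30 kt ⇒ not rapid intensification.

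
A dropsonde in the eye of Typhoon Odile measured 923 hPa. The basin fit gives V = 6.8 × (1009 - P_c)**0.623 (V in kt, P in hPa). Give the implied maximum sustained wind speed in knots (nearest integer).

ΔP = 1009 − 923 = 86 hPa.
86^0.623 ≈ 16.040.
V ≈ 6.8 × 16.040 ≈ 109.1 kt.

109 kt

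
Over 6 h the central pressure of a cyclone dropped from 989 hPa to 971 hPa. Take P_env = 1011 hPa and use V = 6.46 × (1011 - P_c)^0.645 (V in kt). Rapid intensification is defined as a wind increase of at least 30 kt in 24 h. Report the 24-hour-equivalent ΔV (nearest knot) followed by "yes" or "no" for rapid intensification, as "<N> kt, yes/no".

89 kt, yes

V₁: ΔP = 22, V ≈ 6.46 × 22^0.645 ≈ 47.43 kt.
V₂: ΔP = 40, V ≈ 6.46 × 40^0.645 ≈ 69.75 kt.
ΔV over 6 h = 22.32 kt → 24 h equivalent = 22.32 × 24/6 ≈ 89.28 kt.
89 kt ≥ 30 kt ⇒ rapid intensification.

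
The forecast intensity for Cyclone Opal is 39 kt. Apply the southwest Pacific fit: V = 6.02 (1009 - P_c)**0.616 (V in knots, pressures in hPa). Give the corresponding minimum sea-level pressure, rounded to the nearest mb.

ΔP = (V / 6.02)^(1/0.616) = (39/6.02)^1.623.
39/6.02 = 6.478; 6.478^1.623 ≈ 20.76 mb.
P_c = 1009 − 20.76 = 988.24 ≈ 988 mb.

988 mb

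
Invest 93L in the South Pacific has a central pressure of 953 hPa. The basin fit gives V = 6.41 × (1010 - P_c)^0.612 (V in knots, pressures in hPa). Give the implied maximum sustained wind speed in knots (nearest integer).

ΔP = 1010 − 953 = 57 hPa.
57^0.612 ≈ 11.874.
V ≈ 6.41 × 11.874 ≈ 76.1 kt.

76 kt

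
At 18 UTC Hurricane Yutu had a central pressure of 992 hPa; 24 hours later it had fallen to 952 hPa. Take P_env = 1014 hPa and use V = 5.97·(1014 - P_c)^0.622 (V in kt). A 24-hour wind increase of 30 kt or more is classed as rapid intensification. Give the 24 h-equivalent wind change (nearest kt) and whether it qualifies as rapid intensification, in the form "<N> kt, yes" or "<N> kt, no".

37 kt, yes

V₁: ΔP = 22, V ≈ 5.97 × 22^0.622 ≈ 40.83 kt.
V₂: ΔP = 62, V ≈ 5.97 × 62^0.622 ≈ 77.78 kt.
ΔV over 24 h = 36.95 kt → 24 h equivalent = 36.95 × 24/24 ≈ 36.95 kt.
37 kt ≥ 30 kt ⇒ rapid intensification.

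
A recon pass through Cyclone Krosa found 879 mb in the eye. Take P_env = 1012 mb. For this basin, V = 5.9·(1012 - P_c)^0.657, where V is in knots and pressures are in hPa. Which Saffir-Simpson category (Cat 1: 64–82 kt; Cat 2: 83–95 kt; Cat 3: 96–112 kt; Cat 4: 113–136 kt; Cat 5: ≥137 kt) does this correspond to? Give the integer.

5

ΔP = 1012 − 879 = 133 mb.
V ≈ 5.9 × 133^0.657 = 5.9 × 24.85 ≈ 147 kt.
147 kt falls in the Category 5 band.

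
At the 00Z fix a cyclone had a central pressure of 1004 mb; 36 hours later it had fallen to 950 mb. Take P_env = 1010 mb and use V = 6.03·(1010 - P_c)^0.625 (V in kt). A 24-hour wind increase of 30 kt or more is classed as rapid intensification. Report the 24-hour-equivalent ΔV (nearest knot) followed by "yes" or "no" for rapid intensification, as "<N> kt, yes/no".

40 kt, yes

V₁: ΔP = 6, V ≈ 6.03 × 6^0.625 ≈ 18.48 kt.
V₂: ΔP = 60, V ≈ 6.03 × 60^0.625 ≈ 77.92 kt.
ΔV over 36 h = 59.44 kt → 24 h equivalent = 59.44 × 24/36 ≈ 39.63 kt.
40 kt ≥ 30 kt ⇒ rapid intensification.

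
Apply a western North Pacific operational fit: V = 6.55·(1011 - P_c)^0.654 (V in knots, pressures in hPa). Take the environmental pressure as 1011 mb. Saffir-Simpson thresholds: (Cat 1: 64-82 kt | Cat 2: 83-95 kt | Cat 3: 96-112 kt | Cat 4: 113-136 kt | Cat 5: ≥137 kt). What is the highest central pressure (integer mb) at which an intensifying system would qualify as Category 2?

962 mb

Category 2 begins at V = 83 kt.
Required ΔP = (83/6.55)^(1/0.654) = 12.672^1.529 ≈ 48.56 mb.
P_c ≤ 1011 − 48.56 = 962.44, so the highest integer P_c is 962 mb.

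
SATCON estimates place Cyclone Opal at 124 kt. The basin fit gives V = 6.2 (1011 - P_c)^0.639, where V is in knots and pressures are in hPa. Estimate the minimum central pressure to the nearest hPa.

902 hPa

ΔP = (V / 6.2)^(1/0.639) = (124/6.2)^1.565.
124/6.2 = 20.000; 20.000^1.565 ≈ 108.65 hPa.
P_c = 1011 − 108.65 = 902.35 ≈ 902 hPa.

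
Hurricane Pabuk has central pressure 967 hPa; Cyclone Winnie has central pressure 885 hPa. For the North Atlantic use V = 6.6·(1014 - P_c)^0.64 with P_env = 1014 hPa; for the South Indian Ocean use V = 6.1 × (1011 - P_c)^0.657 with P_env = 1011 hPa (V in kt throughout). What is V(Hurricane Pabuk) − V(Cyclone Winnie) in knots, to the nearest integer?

Hurricane Pabuk: ΔP = 47; V ≈ 6.6 × 47^0.64 ≈ 77.57 kt.
Cyclone Winnie: ΔP = 126; V ≈ 6.1 × 126^0.657 ≈ 146.31 kt.
Difference ≈ 77.57 − 146.31 = -68.74 → -69 kt.

-69 kt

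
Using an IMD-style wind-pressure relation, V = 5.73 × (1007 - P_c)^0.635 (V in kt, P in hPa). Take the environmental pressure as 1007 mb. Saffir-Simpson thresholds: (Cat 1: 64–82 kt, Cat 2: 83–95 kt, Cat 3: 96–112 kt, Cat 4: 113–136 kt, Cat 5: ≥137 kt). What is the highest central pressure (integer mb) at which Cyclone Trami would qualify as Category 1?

Category 1 begins at V = 64 kt.
Required ΔP = (64/5.73)^(1/0.635) = 11.169^1.575 ≈ 44.71 mb.
P_c ≤ 1007 − 44.71 = 962.29, so the highest integer P_c is 962 mb.

962 mb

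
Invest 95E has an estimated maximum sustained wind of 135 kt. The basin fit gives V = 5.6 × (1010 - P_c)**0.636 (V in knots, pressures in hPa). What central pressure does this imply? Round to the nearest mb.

ΔP = (V / 5.6)^(1/0.636) = (135/5.6)^1.572.
135/5.6 = 24.107; 24.107^1.572 ≈ 149.00 mb.
P_c = 1010 − 149.00 = 861.00 ≈ 861 mb.

861 mb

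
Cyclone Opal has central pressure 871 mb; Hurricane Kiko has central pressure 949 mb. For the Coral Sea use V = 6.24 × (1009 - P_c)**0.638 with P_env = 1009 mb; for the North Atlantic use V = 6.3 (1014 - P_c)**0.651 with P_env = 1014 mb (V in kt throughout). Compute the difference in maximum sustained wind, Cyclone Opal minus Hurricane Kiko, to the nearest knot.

49 kt

Cyclone Opal: ΔP = 138; V ≈ 6.24 × 138^0.638 ≈ 144.69 kt.
Hurricane Kiko: ΔP = 65; V ≈ 6.3 × 65^0.651 ≈ 95.40 kt.
Difference ≈ 144.69 − 95.40 = 49.29 → 49 kt.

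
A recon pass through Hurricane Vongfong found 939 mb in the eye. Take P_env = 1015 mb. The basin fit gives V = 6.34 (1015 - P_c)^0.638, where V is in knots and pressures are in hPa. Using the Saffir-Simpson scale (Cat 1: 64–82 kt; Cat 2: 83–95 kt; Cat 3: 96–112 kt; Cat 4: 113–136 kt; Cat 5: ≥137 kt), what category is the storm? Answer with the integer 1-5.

ΔP = 1015 − 939 = 76 mb.
V ≈ 6.34 × 76^0.638 = 6.34 × 15.85 ≈ 100 kt.
100 kt falls in the Category 3 band.

3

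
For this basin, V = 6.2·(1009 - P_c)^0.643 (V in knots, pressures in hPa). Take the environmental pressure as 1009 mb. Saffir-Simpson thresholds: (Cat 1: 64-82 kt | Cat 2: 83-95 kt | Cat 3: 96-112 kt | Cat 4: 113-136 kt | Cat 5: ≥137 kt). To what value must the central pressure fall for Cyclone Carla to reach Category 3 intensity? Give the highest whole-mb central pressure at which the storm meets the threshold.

Category 3 begins at V = 96 kt.
Required ΔP = (96/6.2)^(1/0.643) = 15.484^1.555 ≈ 70.88 mb.
P_c ≤ 1009 − 70.88 = 938.12, so the highest integer P_c is 938 mb.

938 mb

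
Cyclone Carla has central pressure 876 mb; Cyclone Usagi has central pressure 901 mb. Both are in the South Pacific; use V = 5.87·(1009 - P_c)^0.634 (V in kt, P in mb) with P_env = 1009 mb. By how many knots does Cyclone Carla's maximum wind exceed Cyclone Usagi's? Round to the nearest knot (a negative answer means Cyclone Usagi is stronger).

Cyclone Carla: ΔP = 133; V ≈ 5.87 × 133^0.634 ≈ 130.36 kt.
Cyclone Usagi: ΔP = 108; V ≈ 5.87 × 108^0.634 ≈ 114.24 kt.
Difference ≈ 130.36 − 114.24 = 16.12 → 16 kt.

16 kt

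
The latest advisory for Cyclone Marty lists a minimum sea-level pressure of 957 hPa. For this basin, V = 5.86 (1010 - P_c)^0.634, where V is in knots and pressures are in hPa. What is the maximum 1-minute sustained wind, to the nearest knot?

73 kt

ΔP = 1010 − 957 = 53 hPa.
53^0.634 ≈ 12.393.
V ≈ 5.86 × 12.393 ≈ 72.6 kt.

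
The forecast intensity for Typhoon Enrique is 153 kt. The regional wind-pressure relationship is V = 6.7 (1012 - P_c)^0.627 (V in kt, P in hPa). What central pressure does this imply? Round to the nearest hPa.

ΔP = (V / 6.7)^(1/0.627) = (153/6.7)^1.595.
153/6.7 = 22.836; 22.836^1.595 ≈ 146.84 hPa.
P_c = 1012 − 146.84 = 865.16 ≈ 865 hPa.

865 hPa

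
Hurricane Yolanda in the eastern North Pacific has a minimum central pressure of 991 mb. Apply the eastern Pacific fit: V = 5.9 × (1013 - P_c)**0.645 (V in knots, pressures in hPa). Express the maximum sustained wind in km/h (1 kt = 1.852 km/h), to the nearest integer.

ΔP = 1013 − 991 = 22 mb.
V ≈ 5.9 × 22^0.645 = 5.9 × 7.343 ≈ 43.323 kt.
43.323 × 1.852 ≈ 80.23 km/h → 80 km/h.

80 km/h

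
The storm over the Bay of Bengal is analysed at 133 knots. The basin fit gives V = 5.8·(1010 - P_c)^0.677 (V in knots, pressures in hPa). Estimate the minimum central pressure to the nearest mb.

ΔP = (V / 5.8)^(1/0.677) = (133/5.8)^1.477.
133/5.8 = 22.931; 22.931^1.477 ≈ 102.21 mb.
P_c = 1010 − 102.21 = 907.79 ≈ 908 mb.

908 mb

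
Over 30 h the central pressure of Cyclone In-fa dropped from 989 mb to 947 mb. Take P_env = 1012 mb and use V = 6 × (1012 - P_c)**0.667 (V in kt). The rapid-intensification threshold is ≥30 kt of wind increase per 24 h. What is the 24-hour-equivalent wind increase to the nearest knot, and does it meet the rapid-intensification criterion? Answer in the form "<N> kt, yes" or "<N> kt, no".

V₁: ΔP = 23, V ≈ 6 × 23^0.667 ≈ 48.58 kt.
V₂: ΔP = 65, V ≈ 6 × 65^0.667 ≈ 97.13 kt.
ΔV over 30 h = 48.55 kt → 24 h equivalent = 48.55 × 24/30 ≈ 38.84 kt.
39 kt ≥ 30 kt ⇒ rapid intensification.

39 kt, yes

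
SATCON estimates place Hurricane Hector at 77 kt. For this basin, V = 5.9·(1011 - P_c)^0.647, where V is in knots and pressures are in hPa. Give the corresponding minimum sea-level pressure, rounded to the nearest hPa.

ΔP = (V / 5.9)^(1/0.647) = (77/5.9)^1.546.
77/5.9 = 13.051; 13.051^1.546 ≈ 53.01 hPa.
P_c = 1011 − 53.01 = 957.99 ≈ 958 hPa.

958 hPa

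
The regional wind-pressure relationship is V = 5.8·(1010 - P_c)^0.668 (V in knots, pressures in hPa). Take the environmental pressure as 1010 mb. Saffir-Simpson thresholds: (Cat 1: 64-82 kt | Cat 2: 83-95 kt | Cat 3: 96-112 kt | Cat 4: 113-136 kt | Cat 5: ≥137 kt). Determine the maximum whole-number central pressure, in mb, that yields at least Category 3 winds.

943 mb

Category 3 begins at V = 96 kt.
Required ΔP = (96/5.8)^(1/0.668) = 16.552^1.497 ≈ 66.78 mb.
P_c ≤ 1010 − 66.78 = 943.22, so the highest integer P_c is 943 mb.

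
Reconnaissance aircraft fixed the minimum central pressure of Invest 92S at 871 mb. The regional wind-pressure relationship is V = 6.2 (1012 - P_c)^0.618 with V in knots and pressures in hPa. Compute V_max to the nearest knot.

132 kt

ΔP = 1012 − 871 = 141 mb.
141^0.618 ≈ 21.292.
V ≈ 6.2 × 21.292 ≈ 132.0 kt.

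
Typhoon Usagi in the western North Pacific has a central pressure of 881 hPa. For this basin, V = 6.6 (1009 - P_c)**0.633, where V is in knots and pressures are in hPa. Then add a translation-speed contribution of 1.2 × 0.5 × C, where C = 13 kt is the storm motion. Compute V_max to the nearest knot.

150 kt

ΔP = 1009 − 881 = 128 hPa.
128^0.633 ≈ 21.571.
V ≈ 6.6 × 21.571 ≈ 142.4 kt.
Translation term: 1.2 × 0.5 × 13 = 7.8 kt.
Corrected V ≈ 150.2 kt → 150 kt.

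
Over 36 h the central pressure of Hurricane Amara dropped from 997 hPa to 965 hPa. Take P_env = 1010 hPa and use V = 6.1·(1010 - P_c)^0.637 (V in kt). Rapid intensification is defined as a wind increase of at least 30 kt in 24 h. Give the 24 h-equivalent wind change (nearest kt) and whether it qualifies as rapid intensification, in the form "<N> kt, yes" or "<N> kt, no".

25 kt, no

V₁: ΔP = 13, V ≈ 6.1 × 13^0.637 ≈ 31.25 kt.
V₂: ΔP = 45, V ≈ 6.1 × 45^0.637 ≈ 68.93 kt.
ΔV over 36 h = 37.68 kt → 24 h equivalent = 37.68 × 24/36 ≈ 25.12 kt.
25 kt < 30 kt ⇒ not rapid intensification.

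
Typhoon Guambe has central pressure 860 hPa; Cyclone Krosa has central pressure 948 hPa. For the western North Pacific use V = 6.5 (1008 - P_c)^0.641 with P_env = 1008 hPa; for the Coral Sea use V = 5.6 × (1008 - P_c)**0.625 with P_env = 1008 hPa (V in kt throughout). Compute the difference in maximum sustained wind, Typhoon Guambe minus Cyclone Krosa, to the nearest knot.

Typhoon Guambe: ΔP = 148; V ≈ 6.5 × 148^0.641 ≈ 159.97 kt.
Cyclone Krosa: ΔP = 60; V ≈ 5.6 × 60^0.625 ≈ 72.37 kt.
Difference ≈ 159.97 − 72.37 = 87.60 → 88 kt.

88 kt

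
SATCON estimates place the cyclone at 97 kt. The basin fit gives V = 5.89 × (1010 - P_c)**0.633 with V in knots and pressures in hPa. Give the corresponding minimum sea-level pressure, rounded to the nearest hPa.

ΔP = (V / 5.89)^(1/0.633) = (97/5.89)^1.580.
97/5.89 = 16.469; 16.469^1.580 ≈ 83.57 hPa.
P_c = 1010 − 83.57 = 926.43 ≈ 926 hPa.

926 hPa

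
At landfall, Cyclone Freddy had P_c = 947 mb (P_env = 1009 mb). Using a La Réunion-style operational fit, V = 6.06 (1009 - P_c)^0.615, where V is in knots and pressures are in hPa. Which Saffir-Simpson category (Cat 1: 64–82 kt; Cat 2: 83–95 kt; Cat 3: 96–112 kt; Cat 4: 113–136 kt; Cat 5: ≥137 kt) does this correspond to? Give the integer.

1

ΔP = 1009 − 947 = 62 mb.
V ≈ 6.06 × 62^0.615 = 6.06 × 12.66 ≈ 77 kt.
77 kt falls in the Category 1 band.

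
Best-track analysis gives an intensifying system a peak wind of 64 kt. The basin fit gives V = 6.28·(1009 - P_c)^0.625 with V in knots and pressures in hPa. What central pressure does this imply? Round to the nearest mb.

ΔP = (V / 6.28)^(1/0.625) = (64/6.28)^1.600.
64/6.28 = 10.191; 10.191^1.600 ≈ 41.03 mb.
P_c = 1009 − 41.03 = 967.97 ≈ 968 mb.

968 mb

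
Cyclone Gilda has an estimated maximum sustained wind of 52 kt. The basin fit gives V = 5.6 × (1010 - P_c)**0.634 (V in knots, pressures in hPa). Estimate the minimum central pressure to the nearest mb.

976 mb

ΔP = (V / 5.6)^(1/0.634) = (52/5.6)^1.577.
52/5.6 = 9.286; 9.286^1.577 ≈ 33.61 mb.
P_c = 1010 − 33.61 = 976.39 ≈ 976 mb.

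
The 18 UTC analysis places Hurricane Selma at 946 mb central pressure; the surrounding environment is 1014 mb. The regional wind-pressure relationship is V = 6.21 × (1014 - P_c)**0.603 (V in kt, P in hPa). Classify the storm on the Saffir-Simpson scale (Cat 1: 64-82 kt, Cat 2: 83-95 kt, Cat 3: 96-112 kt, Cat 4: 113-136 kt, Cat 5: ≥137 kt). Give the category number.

ΔP = 1014 − 946 = 68 mb.
V ≈ 6.21 × 68^0.603 = 6.21 × 12.74 ≈ 79 kt.
79 kt falls in the Category 1 band.

1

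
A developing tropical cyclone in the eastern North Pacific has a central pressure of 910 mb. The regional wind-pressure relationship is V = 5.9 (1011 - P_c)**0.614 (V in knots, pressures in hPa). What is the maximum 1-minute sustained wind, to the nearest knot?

100 kt

ΔP = 1011 − 910 = 101 mb.
101^0.614 ≈ 17.008.
V ≈ 5.9 × 17.008 ≈ 100.3 kt.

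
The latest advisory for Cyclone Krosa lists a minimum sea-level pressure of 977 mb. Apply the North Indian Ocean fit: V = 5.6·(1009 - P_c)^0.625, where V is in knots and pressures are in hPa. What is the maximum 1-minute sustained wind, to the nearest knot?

ΔP = 1009 − 977 = 32 mb.
32^0.625 ≈ 8.724.
V ≈ 5.6 × 8.724 ≈ 48.9 kt.

49 kt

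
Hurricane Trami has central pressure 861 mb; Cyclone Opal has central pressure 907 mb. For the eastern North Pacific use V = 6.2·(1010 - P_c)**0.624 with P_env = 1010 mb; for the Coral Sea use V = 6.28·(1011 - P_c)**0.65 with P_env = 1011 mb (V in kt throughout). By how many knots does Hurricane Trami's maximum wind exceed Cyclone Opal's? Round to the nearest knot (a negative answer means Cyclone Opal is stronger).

12 kt

Hurricane Trami: ΔP = 149; V ≈ 6.2 × 149^0.624 ≈ 140.75 kt.
Cyclone Opal: ΔP = 104; V ≈ 6.28 × 104^0.65 ≈ 128.54 kt.
Difference ≈ 140.75 − 128.54 = 12.21 → 12 kt.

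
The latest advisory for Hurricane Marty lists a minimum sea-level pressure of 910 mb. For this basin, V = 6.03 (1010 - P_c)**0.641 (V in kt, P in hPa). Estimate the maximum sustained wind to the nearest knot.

115 kt

ΔP = 1010 − 910 = 100 mb.
100^0.641 ≈ 19.143.
V ≈ 6.03 × 19.143 ≈ 115.4 kt.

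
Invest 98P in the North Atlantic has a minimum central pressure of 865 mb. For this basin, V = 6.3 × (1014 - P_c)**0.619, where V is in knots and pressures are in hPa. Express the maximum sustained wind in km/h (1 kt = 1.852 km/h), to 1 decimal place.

ΔP = 1014 − 865 = 149 mb.
V ≈ 6.3 × 149^0.619 = 6.3 × 22.141 ≈ 139.490 kt.
139.490 × 1.852 ≈ 258.34 km/h → 258.3 km/h.

258.3 km/h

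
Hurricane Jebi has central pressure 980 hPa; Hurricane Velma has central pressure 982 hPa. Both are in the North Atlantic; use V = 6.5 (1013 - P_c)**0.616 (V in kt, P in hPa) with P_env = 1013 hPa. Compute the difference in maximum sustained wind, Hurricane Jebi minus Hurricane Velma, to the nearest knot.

Hurricane Jebi: ΔP = 33; V ≈ 6.5 × 33^0.616 ≈ 56.02 kt.
Hurricane Velma: ΔP = 31; V ≈ 6.5 × 31^0.616 ≈ 53.90 kt.
Difference ≈ 56.02 − 53.90 = 2.12 → 2 kt.

2 kt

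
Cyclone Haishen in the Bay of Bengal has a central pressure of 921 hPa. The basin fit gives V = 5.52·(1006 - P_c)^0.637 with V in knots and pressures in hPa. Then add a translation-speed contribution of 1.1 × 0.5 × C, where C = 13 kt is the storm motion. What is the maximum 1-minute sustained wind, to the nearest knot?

ΔP = 1006 − 921 = 85 hPa.
85^0.637 ≈ 16.945.
V ≈ 5.52 × 16.945 ≈ 93.5 kt.
Translation term: 1.1 × 0.5 × 13 = 7.15 kt.
Corrected V ≈ 100.65 kt → 101 kt.

101 kt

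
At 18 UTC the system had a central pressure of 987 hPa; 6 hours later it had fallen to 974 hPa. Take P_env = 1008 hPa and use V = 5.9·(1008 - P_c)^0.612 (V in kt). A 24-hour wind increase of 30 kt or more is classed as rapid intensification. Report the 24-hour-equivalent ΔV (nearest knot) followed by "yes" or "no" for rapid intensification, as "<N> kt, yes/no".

52 kt, yes

V₁: ΔP = 21, V ≈ 5.9 × 21^0.612 ≈ 38.02 kt.
V₂: ΔP = 34, V ≈ 5.9 × 34^0.612 ≈ 51.06 kt.
ΔV over 6 h = 13.04 kt → 24 h equivalent = 13.04 × 24/6 ≈ 52.16 kt.
52 kt ≥ 30 kt ⇒ rapid intensification.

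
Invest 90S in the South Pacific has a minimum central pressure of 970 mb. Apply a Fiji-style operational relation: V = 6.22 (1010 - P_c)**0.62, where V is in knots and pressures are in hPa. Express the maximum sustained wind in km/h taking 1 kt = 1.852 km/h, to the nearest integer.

ΔP = 1010 − 970 = 40 mb.
V ≈ 6.22 × 40^0.62 = 6.22 × 9.846 ≈ 61.245 kt.
61.245 × 1.852 ≈ 113.42 km/h → 113 km/h.

113 km/h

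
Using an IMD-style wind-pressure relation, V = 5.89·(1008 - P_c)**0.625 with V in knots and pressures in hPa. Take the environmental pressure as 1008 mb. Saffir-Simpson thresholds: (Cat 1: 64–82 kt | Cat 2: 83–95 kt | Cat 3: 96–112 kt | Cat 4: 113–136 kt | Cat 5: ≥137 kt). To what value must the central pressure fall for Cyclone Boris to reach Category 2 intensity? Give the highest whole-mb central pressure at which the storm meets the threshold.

Category 2 begins at V = 83 kt.
Required ΔP = (83/5.89)^(1/0.625) = 14.092^1.600 ≈ 68.92 mb.
P_c ≤ 1008 − 68.92 = 939.08, so the highest integer P_c is 939 mb.

939 mb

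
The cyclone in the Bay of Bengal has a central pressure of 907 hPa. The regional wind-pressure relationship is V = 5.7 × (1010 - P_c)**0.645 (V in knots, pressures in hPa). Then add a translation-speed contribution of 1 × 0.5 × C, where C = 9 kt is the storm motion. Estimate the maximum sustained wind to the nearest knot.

ΔP = 1010 − 907 = 103 hPa.
103^0.645 ≈ 19.874.
V ≈ 5.7 × 19.874 ≈ 113.3 kt.
Translation term: 1 × 0.5 × 9 = 4.5 kt.
Corrected V ≈ 117.8 kt → 118 kt.

118 kt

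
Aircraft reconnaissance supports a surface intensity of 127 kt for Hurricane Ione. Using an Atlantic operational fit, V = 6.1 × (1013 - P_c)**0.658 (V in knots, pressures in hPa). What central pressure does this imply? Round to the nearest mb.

ΔP = (V / 6.1)^(1/0.658) = (127/6.1)^1.520.
127/6.1 = 20.820; 20.820^1.520 ≈ 100.87 mb.
P_c = 1013 − 100.87 = 912.13 ≈ 912 mb.

912 mb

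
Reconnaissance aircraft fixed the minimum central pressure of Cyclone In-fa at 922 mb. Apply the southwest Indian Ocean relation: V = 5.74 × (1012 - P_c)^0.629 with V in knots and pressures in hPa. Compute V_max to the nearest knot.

ΔP = 1012 − 922 = 90 mb.
90^0.629 ≈ 16.952.
V ≈ 5.74 × 16.952 ≈ 97.3 kt.

97 kt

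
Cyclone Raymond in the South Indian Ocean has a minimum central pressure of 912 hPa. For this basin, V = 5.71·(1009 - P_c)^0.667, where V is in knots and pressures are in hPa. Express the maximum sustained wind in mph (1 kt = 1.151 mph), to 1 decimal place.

ΔP = 1009 − 912 = 97 hPa.
V ≈ 5.71 × 97^0.667 = 5.71 × 21.143 ≈ 120.729 kt.
120.729 × 1.151 ≈ 138.96 mph → 139.0 mph.

139.0 mph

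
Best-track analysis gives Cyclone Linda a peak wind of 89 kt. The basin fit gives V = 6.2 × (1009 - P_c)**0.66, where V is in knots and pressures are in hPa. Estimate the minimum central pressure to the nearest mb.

ΔP = (V / 6.2)^(1/0.66) = (89/6.2)^1.515.
89/6.2 = 14.355; 14.355^1.515 ≈ 56.63 mb.
P_c = 1009 − 56.63 = 952.37 ≈ 952 mb.

952 mb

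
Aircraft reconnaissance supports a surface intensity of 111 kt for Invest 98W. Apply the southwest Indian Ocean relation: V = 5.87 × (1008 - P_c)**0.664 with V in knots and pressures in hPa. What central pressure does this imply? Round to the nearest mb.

ΔP = (V / 5.87)^(1/0.664) = (111/5.87)^1.506.
111/5.87 = 18.910; 18.910^1.506 ≈ 83.70 mb.
P_c = 1008 − 83.70 = 924.30 ≈ 924 mb.

924 mb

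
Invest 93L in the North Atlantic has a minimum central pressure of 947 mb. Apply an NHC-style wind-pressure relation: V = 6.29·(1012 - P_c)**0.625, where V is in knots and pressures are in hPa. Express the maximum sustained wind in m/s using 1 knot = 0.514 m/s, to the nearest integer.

44 m/s

ΔP = 1012 − 947 = 65 mb.
V ≈ 6.29 × 65^0.625 = 6.29 × 13.585 ≈ 85.452 kt.
85.452 × 0.514 ≈ 43.92 m/s → 44 m/s.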